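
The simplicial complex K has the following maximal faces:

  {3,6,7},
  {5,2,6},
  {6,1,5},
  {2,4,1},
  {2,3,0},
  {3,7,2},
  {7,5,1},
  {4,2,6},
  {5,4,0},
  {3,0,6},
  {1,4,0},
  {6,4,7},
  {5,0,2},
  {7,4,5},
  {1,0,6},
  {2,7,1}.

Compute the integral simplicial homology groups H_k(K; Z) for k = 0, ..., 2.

We work with the vertex ordering 0 < 1 < 2 < 3 < 4 < 5 < 6 < 7. The simplices of K, each written with vertices in increasing order, are:

  0-simplices (8): [0], [1], [2], [3], [4], [5], [6], [7]
  1-simplices (24): (24 of them)
  2-simplices (16): [0,1,4], [0,1,6], [0,2,3], [0,2,5], [0,3,6], [0,4,5], [1,2,4], [1,2,7], [1,5,6], [1,5,7], [2,3,7], [2,4,6], [2,5,6], [3,6,7], [4,5,7], [4,6,7]

giving chain groups C_0 ≅ Z^8, C_1 ≅ Z^24, C_2 ≅ Z^16.

The boundary map ∂_1: C_1 → C_0 sends each edge [p,q] (with p < q) to q − p.
The 8×24 boundary matrix has rank 7 and Smith normal form diag(1,1,1,1,1,1,1).

∂_2: C_2 → C_1 maps a triangle to the signed sum of its edges. For instance
  ∂[0,4,5] = [4,5] − [0,5] + [0,4],
  ∂[2,3,7] = [3,7] − [2,7] + [2,3].
The resulting 24×16 matrix has rank 15, and its Smith normal form has invariant factors (1,1,1,1,1,1,1,1,1,1,1,1,1,1,1).

From H_k ≅ ker(∂_k) / im(∂_{k+1}) we obtain:

  H_0: rank C_0 − rank ∂_1 = 8 − 7 = 1, and the invariant factors of ∂_1 are all 1, so H_0 = Z.
  H_1: rank ker ∂_1 − rank ∂_2 = (24 − 7) − 15 = 2, and the invariant factors of ∂_2 are all 1, so H_1 = Z^2.
  H_2: rank ker ∂_2 − rank ∂_3 = (16 − 15) − 0 = 1, and there is no ∂_3, so H_2 = Z.

H_0 ≅ Z,  H_1 ≅ Z^2,  H_2 ≅ Z.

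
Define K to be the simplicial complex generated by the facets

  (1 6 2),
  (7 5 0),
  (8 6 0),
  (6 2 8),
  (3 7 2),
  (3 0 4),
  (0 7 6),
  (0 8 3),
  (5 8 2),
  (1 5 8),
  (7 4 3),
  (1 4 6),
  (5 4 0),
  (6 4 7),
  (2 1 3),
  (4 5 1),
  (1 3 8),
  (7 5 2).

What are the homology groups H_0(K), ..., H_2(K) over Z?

H_0 = Z,  H_1 = Z ⊕ Z/2Z,  H_2 = 0.

Order the vertices as 0 < 1 < 2 < 3 < 4 < 5 < 6 < 7 < 8. Listing each simplex with vertices in this order, K has dimension 2 with simplices:

  0-simplices (9): [0], [1], [2], [3], [4], [5], [6], [7], [8]
  1-simplices (27): (27 of them)
  2-simplices (18): [0,3,4], [0,3,8], [0,4,5], [0,5,7], [0,6,7], [0,6,8], [1,2,3], [1,2,6], [1,3,8], [1,4,5], [1,4,6], [1,5,8], [2,3,7], [2,5,7], [2,5,8], [2,6,8], [3,4,7], [4,6,7]

giving chain groups C_0 ≅ Z^9, C_1 ≅ Z^27, C_2 ≅ Z^18.

Boundary ∂_1: C_1 → C_0 is given by ∂[p,q] = [q] − [p]. For instance
  ∂[2,7] = [7] − [2].
This gives a 9×27 integer matrix of rank 8; reducing to Smith normal form yields diagonal entries (1,1,1,1,1,1,1,1).

Boundary ∂_2: C_2 → C_1 acts by ∂[p,q,r] = [q,r] − [p,r] + [p,q]. For instance
  ∂[1,2,6] = [2,6] − [1,6] + [1,2],
  ∂[2,5,8] = [5,8] − [2,8] + [2,5].
The resulting 27×18 matrix has rank 18, and its Smith normal form has invariant factors (1,1,1,1,1,1,1,1,1,1,1,1,1,1,1,1,1,2).

Reading off H_k = ker ∂_k / im ∂_{k+1}:

  H_0: rank C_0 − rank ∂_1 = 9 − 8 = 1, and the invariant factors of ∂_1 are all 1, so H_0 = Z.
  H_1: rank ker ∂_1 − rank ∂_2 = (27 − 8) − 18 = 1, and ∂_2 has invariant factor 2 > 1, so H_1 = Z ⊕ Z/2Z.
  H_2: rank ker ∂_2 − rank ∂_3 = (18 − 18) − 0 = 0, and there is no ∂_3, so H_2 = 0.

As a check, the Euler characteristic is 9 − 27 + 18 = 0, which agrees with 1 − 1 + 0 = 0.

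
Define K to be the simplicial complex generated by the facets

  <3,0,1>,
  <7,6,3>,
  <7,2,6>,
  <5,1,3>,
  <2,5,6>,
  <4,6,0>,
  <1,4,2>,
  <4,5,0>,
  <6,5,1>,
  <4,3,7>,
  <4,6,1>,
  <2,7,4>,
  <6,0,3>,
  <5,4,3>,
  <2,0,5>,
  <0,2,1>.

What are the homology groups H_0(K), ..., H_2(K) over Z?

H_0 = Z,  H_1 = Z^2,  H_2 = Z.

We work with the vertex ordering 0 < 1 < 2 < 3 < 4 < 5 < 6 < 7. The simplices of K, each written with vertices in increasing order, are:

  0-simplices (8): [0], [1], [2], [3], [4], [5], [6], [7]
  1-simplices (24): (24 of them)
  2-simplices (16): [0,1,2], [0,1,3], [0,2,5], [0,3,6], [0,4,5], [0,4,6], [1,2,4], [1,3,5], [1,4,6], [1,5,6], [2,4,7], [2,5,6], [2,6,7], [3,4,5], [3,4,7], [3,6,7]

so the chain groups are C_0 ≅ Z^8, C_1 ≅ Z^24, C_2 ≅ Z^16.

∂_1: C_1 → C_0 sends each edge [p,q] (with p < q) to q − p. For instance
  ∂[4,7] = [7] − [4].
This gives a 8×24 integer matrix of rank 7; reducing to Smith normal form yields diagonal entries (1,1,1,1,1,1,1).

Boundary ∂_2: C_2 → C_1 maps a triangle to the signed sum of its edges. For instance
  ∂[1,5,6] = [5,6] − [1,6] + [1,5],
  ∂[0,2,5] = [2,5] − [0,5] + [0,2].
This gives a 24×16 integer matrix of rank 15; reducing to Smith normal form yields diagonal entries (1,1,1,1,1,1,1,1,1,1,1,1,1,1,1).

From H_k ≅ ker(∂_k) / im(∂_{k+1}) we obtain:

  H_0: rank C_0 − rank ∂_1 = 8 − 7 = 1, and the invariant factors of ∂_1 are all 1, so H_0 = Z.
  H_1: rank ker ∂_1 − rank ∂_2 = (24 − 7) − 15 = 2, and the invariant factors of ∂_2 are all 1, so H_1 = Z^2.
  H_2: rank ker ∂_2 − rank ∂_3 = (16 − 15) − 0 = 1, and there is no ∂_3, so H_2 = Z.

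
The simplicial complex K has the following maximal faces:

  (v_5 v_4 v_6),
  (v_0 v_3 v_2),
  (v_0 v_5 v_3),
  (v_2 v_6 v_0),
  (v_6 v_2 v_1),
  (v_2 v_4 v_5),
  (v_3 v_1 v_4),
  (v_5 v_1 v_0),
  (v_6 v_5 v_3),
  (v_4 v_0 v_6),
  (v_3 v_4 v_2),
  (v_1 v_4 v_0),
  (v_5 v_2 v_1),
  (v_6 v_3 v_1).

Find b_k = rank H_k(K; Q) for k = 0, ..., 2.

b_0 = 1, b_1 = 2, b_2 = 1.

Order the vertices as v_0 < v_1 < v_2 < v_3 < v_4 < v_5 < v_6. Listing each simplex with vertices in this order, K has dimension 2 with simplices:

  0-simplices (7): [v_0], [v_1], [v_2], [v_3], [v_4], [v_5], [v_6]
  1-simplices (21): (21 of them)
  2-simplices (14): (14 of them)

so the chain groups are C_0 ≅ Z^7, C_1 ≅ Z^21, C_2 ≅ Z^14.

The boundary map ∂_1: C_1 → C_0 is given by ∂[p,q] = [q] − [p]. For instance
  ∂[v_1,v_4] = [v_4] − [v_1].
The resulting 7×21 matrix has rank 6, and its Smith normal form has invariant factors (1,1,1,1,1,1).

∂_2: C_2 → C_1 maps a triangle to the signed sum of its edges. For instance
  ∂[v_0,v_4,v_6] = [v_4,v_6] − [v_0,v_6] + [v_0,v_4],
  ∂[v_1,v_3,v_6] = [v_3,v_6] − [v_1,v_6] + [v_1,v_3].
As a 21×14 matrix over Z this has rank 13, with invariant factors (1,1,1,1,1,1,1,1,1,1,1,1,1).

Now H_k = ker ∂_k / im ∂_{k+1}, so:

  H_0: rank C_0 − rank ∂_1 = 7 − 6 = 1, and the invariant factors of ∂_1 are all 1, so H_0 ≅ Z.
  H_1: rank ker ∂_1 − rank ∂_2 = (21 − 6) − 13 = 2, and the invariant factors of ∂_2 are all 1, so H_1 ≅ Z^2.
  H_2: rank ker ∂_2 − rank ∂_3 = (14 − 13) − 0 = 1, and there is no ∂_3, so H_2 ≅ Z.

Hence the Betti numbers are b_0 = 1, b_1 = 2, b_2 = 1.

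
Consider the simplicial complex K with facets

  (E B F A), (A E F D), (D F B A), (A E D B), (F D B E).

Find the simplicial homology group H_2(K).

H_2 = 0.

Take the total order A < B < D < E < F on the vertex set. Then K (dimension 3) consists of the simplices:

  0-simplices (5): A, B, D, E, F
  1-simplices (10): AB, AD, AE, AF, BD, BE, BF, DE, DF, EF
  2-simplices (10): ABD, ABE, ABF, ADE, ADF, AEF, BDE, BDF, BEF, DEF
  3-simplices (5): ABDE, ABDF, ABEF, ADEF, BDEF

giving chain groups C_0 ≅ Z^5, C_1 ≅ Z^10, C_2 ≅ Z^10, C_3 ≅ Z^5.

The boundary map ∂_1: C_1 → C_0 is given by ∂[p,q] = [q] − [p].
The resulting 5×10 matrix has rank 4, and its Smith normal form has invariant factors (1,1,1,1).

∂_2: C_2 → C_1 sends each 2-simplex [p,q,r] to [q,r] − [p,r] + [p,q]. For instance
  ∂BDE = DE − BE + BD,
  ∂BDF = DF − BF + BD.
The resulting 10×10 matrix has rank 6, and its Smith normal form has invariant factors (1,1,1,1,1,1).

The boundary map ∂_3: C_3 → C_2 sends each 3-simplex σ to the alternating sum Σ_i (−1)^i (σ with its i-th vertex removed). For instance
  ∂ABDE = BDE − ADE + ABE − ABD,
  ∂ABEF = BEF − AEF + ABF − ABE.
This gives a 10×5 integer matrix of rank 4; reducing to Smith normal form yields diagonal entries (1,1,1,1).

From H_k ≅ ker(∂_k) / im(∂_{k+1}) we obtain:

  H_2: rank ker ∂_2 − rank ∂_3 = (10 − 6) − 4 = 0, and the invariant factors of ∂_3 are all 1, so H_2 ≅ 0.

(K is a triangulation of the 3-sphere S^3.)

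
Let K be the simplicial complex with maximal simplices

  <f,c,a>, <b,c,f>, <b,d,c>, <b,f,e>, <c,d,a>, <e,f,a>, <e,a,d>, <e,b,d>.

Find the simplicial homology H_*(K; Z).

H_0 ≅ Z,  H_1 = 0,  H_2 ≅ Z.

We work with the vertex ordering a < b < c < d < e < f. The simplices of K, each written with vertices in increasing order, are:

  0-simplices (6): a, b, c, d, e, f
  1-simplices (12): ac, ad, ae, af, bc, bd, be, bf, cd, cf, de, ef
  2-simplices (8): acd, acf, ade, aef, bcd, bcf, bde, bef

Hence C_0 ≅ Z^6, C_1 ≅ Z^12, C_2 ≅ Z^8.

∂_1: C_1 → C_0 is given by ∂[p,q] = [q] − [p].
As a 6×12 matrix over Z this has rank 5, with invariant factors (1,1,1,1,1).

Boundary ∂_2: C_2 → C_1 maps a triangle to the signed sum of its edges. For instance
  ∂acd = cd − ad + ac,
  ∂bde = de − be + bd.
The resulting 12×8 matrix has rank 7, and its Smith normal form has invariant factors (1,1,1,1,1,1,1).

Now H_k = ker ∂_k / im ∂_{k+1}, so:

  H_0: rank C_0 − rank ∂_1 = 6 − 5 = 1, and the invariant factors of ∂_1 are all 1, so H_0 = Z.
  H_1: rank ker ∂_1 − rank ∂_2 = (12 − 5) − 7 = 0, and the invariant factors of ∂_2 are all 1, so H_1 = 0.
  H_2: rank ker ∂_2 − rank ∂_3 = (8 − 7) − 0 = 1, and there is no ∂_3, so H_2 = Z.

As a check, the Euler characteristic is 6 − 12 + 8 = 2, which agrees with 1 − 0 + 1 = 2.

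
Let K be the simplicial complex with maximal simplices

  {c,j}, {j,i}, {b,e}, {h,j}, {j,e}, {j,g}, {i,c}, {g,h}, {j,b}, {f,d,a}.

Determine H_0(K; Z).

H_0 = Z^2.

We work with the vertex ordering a < b < c < d < e < f < g < h < i < j. The simplices of K, each written with vertices in increasing order, are:

  0-simplices (10): a, b, c, d, e, f, g, h, i, j
  1-simplices (12): ad, af, be, bj, ci, cj, df, ej, gh, gj, hj, ij
  2-simplices (1): adf

so the chain groups are C_0 ≅ Z^10, C_1 ≅ Z^12, C_2 ≅ Z^1.

The boundary map ∂_1: C_1 → C_0 maps an edge to its endpoints' difference, ∂[p,q] = q − p. For instance
  ∂af = f − a.
The 10×12 boundary matrix has rank 8 and Smith normal form diag(1,1,1,1,1,1,1,1).

Boundary ∂_2: C_2 → C_1 acts by ∂[p,q,r] = [q,r] − [p,r] + [p,q]. For instance
  ∂adf = df − af + ad.
The 12×1 boundary matrix has rank 1 and Smith normal form diag(1).

Reading off H_k = ker ∂_k / im ∂_{k+1}:

  H_0: rank C_0 − rank ∂_1 = 10 − 8 = 2, and the invariant factors of ∂_1 are all 1, so H_0 ≅ Z^2.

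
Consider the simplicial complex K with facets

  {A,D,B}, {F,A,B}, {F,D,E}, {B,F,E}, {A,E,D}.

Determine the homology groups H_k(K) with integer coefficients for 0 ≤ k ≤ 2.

H_0 = Z,  H_1 = Z,  H_2 = 0.

K has 5 vertices, 10 edges, 5 triangles.
rank ∂_0 = 0, rank ∂_1 = 4 ⇒ b_0 = 5 − 0 − 4 = 1; all invariant factors of ∂_1 are 1 so no torsion. So H_0 ≅ Z.
rank ∂_1 = 4, rank ∂_2 = 5 ⇒ b_1 = 10 − 4 − 5 = 1; all invariant factors of ∂_2 are 1 so no torsion. So H_1 ≅ Z.
rank ∂_2 = 5, rank ∂_3 = 0 ⇒ b_2 = 5 − 5 − 0 = 0. So H_2 ≅ 0.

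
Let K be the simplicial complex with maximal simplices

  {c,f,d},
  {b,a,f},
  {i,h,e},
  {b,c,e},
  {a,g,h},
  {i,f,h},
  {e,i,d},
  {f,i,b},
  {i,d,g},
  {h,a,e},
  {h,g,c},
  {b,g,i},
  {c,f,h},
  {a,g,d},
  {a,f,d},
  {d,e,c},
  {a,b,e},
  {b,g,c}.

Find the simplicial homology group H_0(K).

H_0 = Z.

K has 9 vertices, 27 edges, 18 triangles.
rank ∂_0 = 0, rank ∂_1 = 8 ⇒ b_0 = 9 − 0 − 8 = 1; all invariant factors of ∂_1 are 1 so no torsion. So H_0 ≅ Z.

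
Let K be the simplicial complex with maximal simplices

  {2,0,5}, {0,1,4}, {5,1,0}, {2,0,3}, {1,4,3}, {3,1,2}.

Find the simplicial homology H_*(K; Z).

H_0 = Z,  H_1 = Z,  H_2 = 0.

Take the total order 0 < 1 < 2 < 3 < 4 < 5 on the vertex set. Then K (dimension 2) consists of the simplices:

  0-simplices (6): [0], [1], [2], [3], [4], [5]
  1-simplices (12): [0,1], [0,2], [0,3], [0,4], [0,5], [1,2], [1,3], [1,4], [1,5], [2,3], [2,5], [3,4]
  2-simplices (6): [0,1,4], [0,1,5], [0,2,3], [0,2,5], [1,2,3], [1,3,4]

Hence C_0 ≅ Z^6, C_1 ≅ Z^12, C_2 ≅ Z^6.

Boundary ∂_1: C_1 → C_0 sends each edge [p,q] (with p < q) to q − p.
This gives a 6×12 integer matrix of rank 5; reducing to Smith normal form yields diagonal entries (1,1,1,1,1).

Boundary ∂_2: C_2 → C_1 acts by ∂[p,q,r] = [q,r] − [p,r] + [p,q]. For instance
  ∂[0,1,4] = [1,4] − [0,4] + [0,1],
  ∂[1,3,4] = [3,4] − [1,4] + [1,3].
As a 12×6 matrix over Z this has rank 6, with invariant factors (1,1,1,1,1,1).

From H_k ≅ ker(∂_k) / im(∂_{k+1}) we obtain:

  H_0: rank C_0 − rank ∂_1 = 6 − 5 = 1, and the invariant factors of ∂_1 are all 1, so H_0 = Z.
  H_1: rank ker ∂_1 − rank ∂_2 = (12 − 5) − 6 = 1, and the invariant factors of ∂_2 are all 1, so H_1 = Z.
  H_2: rank ker ∂_2 − rank ∂_3 = (6 − 6) − 0 = 0, and there is no ∂_3, so H_2 = 0.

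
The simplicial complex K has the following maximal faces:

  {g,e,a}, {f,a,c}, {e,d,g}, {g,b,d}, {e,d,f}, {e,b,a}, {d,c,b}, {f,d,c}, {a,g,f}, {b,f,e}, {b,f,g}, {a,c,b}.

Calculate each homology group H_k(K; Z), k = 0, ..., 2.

Take the total order a < b < c < d < e < f < g on the vertex set. Then K (dimension 2) consists of the simplices:

  0-simplices (7): a, b, c, d, e, f, g
  1-simplices (18): ab, ac, ae, af, ag, bc, bd, be, bf, bg, cd, cf, de, df, dg, ef, eg, fg
  2-simplices (12): abc, abe, acf, aeg, afg, bcd, bdg, bef, bfg, cdf, def, deg

Hence C_0 ≅ Z^7, C_1 ≅ Z^18, C_2 ≅ Z^12.

∂_1: C_1 → C_0 maps an edge to its endpoints' difference, ∂[p,q] = q − p. For instance
  ∂be = e − b.
As a 7×18 matrix over Z this has rank 6, with invariant factors (1,1,1,1,1,1).

∂_2: C_2 → C_1 acts by ∂[p,q,r] = [q,r] − [p,r] + [p,q]. For instance
  ∂deg = eg − dg + de,
  ∂def = ef − df + de.
This gives a 18×12 integer matrix of rank 12; reducing to Smith normal form yields diagonal entries (1,1,1,1,1,1,1,1,1,1,1,2).

Reading off H_k = ker ∂_k / im ∂_{k+1}:

  H_0: rank C_0 − rank ∂_1 = 7 − 6 = 1, and the invariant factors of ∂_1 are all 1, so H_0 = Z.
  H_1: rank ker ∂_1 − rank ∂_2 = (18 − 6) − 12 = 0, and ∂_2 has invariant factor 2 > 1, so H_1 = Z/2Z.
  H_2: rank ker ∂_2 − rank ∂_3 = (12 − 12) − 0 = 0, and there is no ∂_3, so H_2 = 0.

As a check, the Euler characteristic is 7 − 18 + 12 = 1, which agrees with 1 − 0 + 0 = 1.

H_0 = Z,  H_1 = Z/2Z,  H_2 = 0.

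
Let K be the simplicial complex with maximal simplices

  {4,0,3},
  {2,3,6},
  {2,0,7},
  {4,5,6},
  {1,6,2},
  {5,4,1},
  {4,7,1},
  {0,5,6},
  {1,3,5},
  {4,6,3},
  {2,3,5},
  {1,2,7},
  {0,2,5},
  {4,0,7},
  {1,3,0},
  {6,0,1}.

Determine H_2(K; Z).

H_2 ≅ Z.

Fix the vertex order 0 < 1 < 2 < 3 < 4 < 5 < 6 < 7 and write every simplex with vertices in increasing order. Then dim K = 2 and the simplices of K are:

  0-simplices (8): [0], [1], [2], [3], [4], [5], [6], [7]
  1-simplices (24): (24 of them)
  2-simplices (16): [0,1,3], [0,1,6], [0,2,5], [0,2,7], [0,3,4], [0,4,7], [0,5,6], [1,2,6], [1,2,7], [1,3,5], [1,4,5], [1,4,7], [2,3,5], [2,3,6], [3,4,6], [4,5,6]

so the chain groups are C_0 ≅ Z^8, C_1 ≅ Z^24, C_2 ≅ Z^16.

∂_1: C_1 → C_0 maps an edge to its endpoints' difference, ∂[p,q] = q − p. For instance
  ∂[3,5] = [5] − [3].
The 8×24 boundary matrix has rank 7 and Smith normal form diag(1,1,1,1,1,1,1).

Boundary ∂_2: C_2 → C_1 maps a triangle to the signed sum of its edges. For instance
  ∂[0,2,5] = [2,5] − [0,5] + [0,2],
  ∂[0,5,6] = [5,6] − [0,6] + [0,5].
As a 24×16 matrix over Z this has rank 15, with invariant factors (1,1,1,1,1,1,1,1,1,1,1,1,1,1,1).

From H_k ≅ ker(∂_k) / im(∂_{k+1}) we obtain:

  H_2: rank ker ∂_2 − rank ∂_3 = (16 − 15) − 0 = 1, and there is no ∂_3, so H_2 ≅ Z.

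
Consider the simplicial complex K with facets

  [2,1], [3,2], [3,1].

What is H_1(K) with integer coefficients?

Order the vertices as 1 < 2 < 3. Listing each simplex with vertices in this order, K has dimension 1 with simplices:

  0-simplices (3): [1], [2], [3]
  1-simplices (3): [1,2], [1,3], [2,3]

Hence C_0 ≅ Z^3, C_1 ≅ Z^3.

Boundary ∂_1: C_1 → C_0 sends each edge [p,q] (with p < q) to q − p.
The 3×3 boundary matrix has rank 2 and Smith normal form diag(1,1).

Computing H_k = (kernel of ∂_k) / (image of ∂_{k+1}):

  H_1: rank ker ∂_1 − rank ∂_2 = (3 − 2) − 0 = 1, and there is no ∂_2, so H_1 = Z.

(K is a triangulation of the circle S^1.)

H_1 = Z.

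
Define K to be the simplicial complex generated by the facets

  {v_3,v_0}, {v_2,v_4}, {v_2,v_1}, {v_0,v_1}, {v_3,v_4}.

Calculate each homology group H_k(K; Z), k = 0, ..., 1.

Fix the vertex order v_0 < v_1 < v_2 < v_3 < v_4 and write every simplex with vertices in increasing order. Then dim K = 1 and the simplices of K are:

  0-simplices (5): [v_0], [v_1], [v_2], [v_3], [v_4]
  1-simplices (5): [v_0,v_1], [v_0,v_3], [v_1,v_2], [v_2,v_4], [v_3,v_4]

so the chain groups are C_0 ≅ Z^5, C_1 ≅ Z^5.

The boundary map ∂_1: C_1 → C_0 sends each edge [p,q] (with p < q) to q − p.
As a 5×5 matrix over Z this has rank 4, with invariant factors (1,1,1,1).

Computing H_k = (kernel of ∂_k) / (image of ∂_{k+1}):

  H_0: rank C_0 − rank ∂_1 = 5 − 4 = 1, and the invariant factors of ∂_1 are all 1, so H_0 = Z.
  H_1: rank ker ∂_1 − rank ∂_2 = (5 − 4) − 0 = 1, and there is no ∂_2, so H_1 = Z.

As a check, the Euler characteristic is 5 − 5 = 0, which agrees with 1 − 1 = 0.

H_0 = Z,  H_1 = Z.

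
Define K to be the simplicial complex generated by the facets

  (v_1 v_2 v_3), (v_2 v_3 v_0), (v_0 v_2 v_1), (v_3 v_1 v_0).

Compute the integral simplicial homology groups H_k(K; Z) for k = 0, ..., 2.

Take the total order v_0 < v_1 < v_2 < v_3 on the vertex set. Then K (dimension 2) consists of the simplices:

  0-simplices (4): [v_0], [v_1], [v_2], [v_3]
  1-simplices (6): [v_0,v_1], [v_0,v_2], [v_0,v_3], [v_1,v_2], [v_1,v_3], [v_2,v_3]
  2-simplices (4): [v_0,v_1,v_2], [v_0,v_1,v_3], [v_0,v_2,v_3], [v_1,v_2,v_3]

giving chain groups C_0 ≅ Z^4, C_1 ≅ Z^6, C_2 ≅ Z^4.

The boundary map ∂_1: C_1 → C_0 sends each edge [p,q] (with p < q) to q − p. For instance
  ∂[v_0,v_3] = [v_3] − [v_0].
The 4×6 boundary matrix has rank 3 and Smith normal form diag(1,1,1).

Boundary ∂_2: C_2 → C_1 maps a triangle to the signed sum of its edges. For instance
  ∂[v_0,v_1,v_2] = [v_1,v_2] − [v_0,v_2] + [v_0,v_1],
  ∂[v_0,v_1,v_3] = [v_1,v_3] − [v_0,v_3] + [v_0,v_1].
The resulting 6×4 matrix has rank 3, and its Smith normal form has invariant factors (1,1,1).

Now H_k = ker ∂_k / im ∂_{k+1}, so:

  H_0: rank C_0 − rank ∂_1 = 4 − 3 = 1, and the invariant factors of ∂_1 are all 1, so H_0 = Z.
  H_1: rank ker ∂_1 − rank ∂_2 = (6 − 3) − 3 = 0, and the invariant factors of ∂_2 are all 1, so H_1 = 0.
  H_2: rank ker ∂_2 − rank ∂_3 = (4 − 3) − 0 = 1, and there is no ∂_3, so H_2 = Z.

H_0 = Z,  H_1 = 0,  H_2 = Z.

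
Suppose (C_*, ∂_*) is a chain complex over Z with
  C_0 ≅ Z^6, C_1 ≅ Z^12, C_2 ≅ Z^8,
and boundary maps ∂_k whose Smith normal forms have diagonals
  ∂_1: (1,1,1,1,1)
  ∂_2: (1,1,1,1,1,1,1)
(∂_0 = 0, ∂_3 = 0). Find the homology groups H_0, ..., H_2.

H_0: b_0 = 6 − 0 − 5 = 1; torsion from ∂_1 factors > 1: none. So H_0 = Z.
H_1: b_1 = 12 − 5 − 7 = 0; torsion from ∂_2 factors > 1: none. So H_1 = 0.
H_2: b_2 = 8 − 7 − 0 = 1; torsion from ∂_3 factors > 1: none. So H_2 = Z.

H_0 = Z,  H_1 = 0,  H_2 = Z.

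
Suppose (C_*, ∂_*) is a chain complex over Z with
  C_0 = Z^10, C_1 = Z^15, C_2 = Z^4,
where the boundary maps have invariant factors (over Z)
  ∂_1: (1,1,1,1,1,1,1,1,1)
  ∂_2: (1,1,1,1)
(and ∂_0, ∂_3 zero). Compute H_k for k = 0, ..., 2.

H_0 = Z,  H_1 = Z^2,  H_2 = 0.

H_0: b_0 = 10 − 0 − 9 = 1; torsion from ∂_1 factors > 1: none. So H_0 = Z.
H_1: b_1 = 15 − 9 − 4 = 2; torsion from ∂_2 factors > 1: none. So H_1 = Z^2.
H_2: b_2 = 4 − 4 − 0 = 0; torsion from ∂_3 factors > 1: none. So H_2 = 0.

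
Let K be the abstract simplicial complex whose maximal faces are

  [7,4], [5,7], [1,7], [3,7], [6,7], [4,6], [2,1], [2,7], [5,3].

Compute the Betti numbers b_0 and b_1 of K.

b_0 = 1, b_1 = 3.

Fix the vertex order 1 < 2 < 3 < 4 < 5 < 6 < 7 and write every simplex with vertices in increasing order. Then dim K = 1 and the simplices of K are:

  0-simplices (7): [1], [2], [3], [4], [5], [6], [7]
  1-simplices (9): [1,2], [1,7], [2,7], [3,5], [3,7], [4,6], [4,7], [5,7], [6,7]

so the chain groups are C_0 ≅ Z^7, C_1 ≅ Z^9.

Boundary ∂_1: C_1 → C_0 maps an edge to its endpoints' difference, ∂[p,q] = q − p. For instance
  ∂[1,7] = [7] − [1].
The resulting 7×9 matrix has rank 6, and its Smith normal form has invariant factors (1,1,1,1,1,1).

From H_k ≅ ker(∂_k) / im(∂_{k+1}) we obtain:

  H_0: rank C_0 − rank ∂_1 = 7 − 6 = 1, and the invariant factors of ∂_1 are all 1, so H_0 ≅ Z.
  H_1: rank ker ∂_1 − rank ∂_2 = (9 − 6) − 0 = 3, and there is no ∂_2, so H_1 ≅ Z^3.

(K is a triangulation of a wedge of 3 circles.)

Hence the Betti numbers are b_0 = 1, b_1 = 3.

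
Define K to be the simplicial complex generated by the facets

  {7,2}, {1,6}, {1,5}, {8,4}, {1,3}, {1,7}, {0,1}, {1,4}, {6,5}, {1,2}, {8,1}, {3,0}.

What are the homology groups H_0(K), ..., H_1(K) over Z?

H_0 = Z,  H_1 = Z^4.

Order the vertices as 0 < 1 < 2 < 3 < 4 < 5 < 6 < 7 < 8. Listing each simplex with vertices in this order, K has dimension 1 with simplices:

  0-simplices (9): [0], [1], [2], [3], [4], [5], [6], [7], [8]
  1-simplices (12): [0,1], [0,3], [1,2], [1,3], [1,4], [1,5], [1,6], [1,7], [1,8], [2,7], [4,8], [5,6]

Hence C_0 ≅ Z^9, C_1 ≅ Z^12.

∂_1: C_1 → C_0 is given by ∂[p,q] = [q] − [p]. For instance
  ∂[1,6] = [6] − [1].
The resulting 9×12 matrix has rank 8, and its Smith normal form has invariant factors (1,1,1,1,1,1,1,1).

Now H_k = ker ∂_k / im ∂_{k+1}, so:

  H_0: rank C_0 − rank ∂_1 = 9 − 8 = 1, and the invariant factors of ∂_1 are all 1, so H_0 = Z.
  H_1: rank ker ∂_1 − rank ∂_2 = (12 − 8) − 0 = 4, and there is no ∂_2, so H_1 = Z^4.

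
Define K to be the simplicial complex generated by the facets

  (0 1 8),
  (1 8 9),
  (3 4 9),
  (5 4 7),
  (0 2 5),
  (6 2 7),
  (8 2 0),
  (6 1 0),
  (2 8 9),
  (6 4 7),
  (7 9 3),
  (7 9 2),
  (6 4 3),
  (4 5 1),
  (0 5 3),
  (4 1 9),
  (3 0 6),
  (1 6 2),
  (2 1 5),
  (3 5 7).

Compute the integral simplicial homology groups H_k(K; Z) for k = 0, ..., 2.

H_0 ≅ Z,  H_1 ≅ Z ⊕ Z/2Z,  H_2 = 0.

K has 10 vertices, 30 edges, 20 triangles.
rank ∂_0 = 0, rank ∂_1 = 9 ⇒ b_0 = 10 − 0 − 9 = 1; all invariant factors of ∂_1 are 1 so no torsion. So H_0 ≅ Z.
rank ∂_1 = 9, rank ∂_2 = 20 ⇒ b_1 = 30 − 9 − 20 = 1; ∂_2 has invariant factor(s) [2] giving torsion. So H_1 ≅ Z ⊕ Z/2Z.
rank ∂_2 = 20, rank ∂_3 = 0 ⇒ b_2 = 20 − 20 − 0 = 0. So H_2 ≅ 0.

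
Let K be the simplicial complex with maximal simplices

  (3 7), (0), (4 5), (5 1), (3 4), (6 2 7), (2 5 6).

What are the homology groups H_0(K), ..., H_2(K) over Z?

H_0 ≅ Z^2,  H_1 ≅ Z,  H_2 = 0.

Order the vertices as 0 < 1 < 2 < 3 < 4 < 5 < 6 < 7. Listing each simplex with vertices in this order, K has dimension 2 with simplices:

  0-simplices (8): [0], [1], [2], [3], [4], [5], [6], [7]
  1-simplices (9): [1,5], [2,5], [2,6], [2,7], [3,4], [3,7], [4,5], [5,6], [6,7]
  2-simplices (2): [2,5,6], [2,6,7]

so the chain groups are C_0 ≅ Z^8, C_1 ≅ Z^9, C_2 ≅ Z^2.

Boundary ∂_1: C_1 → C_0 is given by ∂[p,q] = [q] − [p]. For instance
  ∂[1,5] = [5] − [1].
The resulting 8×9 matrix has rank 6, and its Smith normal form has invariant factors (1,1,1,1,1,1).

The boundary map ∂_2: C_2 → C_1 maps a triangle to the signed sum of its edges. For instance
  ∂[2,6,7] = [6,7] − [2,7] + [2,6],
  ∂[2,5,6] = [5,6] − [2,6] + [2,5].
The 9×2 boundary matrix has rank 2 and Smith normal form diag(1,1).

From H_k ≅ ker(∂_k) / im(∂_{k+1}) we obtain:

  H_0: rank C_0 − rank ∂_1 = 8 − 6 = 2, and the invariant factors of ∂_1 are all 1, so H_0 = Z^2.
  H_1: rank ker ∂_1 − rank ∂_2 = (9 − 6) − 2 = 1, and the invariant factors of ∂_2 are all 1, so H_1 = Z.
  H_2: rank ker ∂_2 − rank ∂_3 = (2 − 2) − 0 = 0, and there is no ∂_3, so H_2 = 0.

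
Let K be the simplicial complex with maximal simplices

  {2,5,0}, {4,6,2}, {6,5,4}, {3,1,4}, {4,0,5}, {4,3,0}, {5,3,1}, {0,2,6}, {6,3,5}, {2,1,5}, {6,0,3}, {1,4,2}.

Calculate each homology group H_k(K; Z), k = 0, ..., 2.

Fix the vertex order 0 < 1 < 2 < 3 < 4 < 5 < 6 and write every simplex with vertices in increasing order. Then dim K = 2 and the simplices of K are:

  0-simplices (7): [0], [1], [2], [3], [4], [5], [6]
  1-simplices (18): [0,2], [0,3], [0,4], [0,5], [0,6], [1,2], [1,3], [1,4], [1,5], [2,4], [2,5], [2,6], [3,4], [3,5], [3,6], [4,5], [4,6], [5,6]
  2-simplices (12): [0,2,5], [0,2,6], [0,3,4], [0,3,6], [0,4,5], [1,2,4], [1,2,5], [1,3,4], [1,3,5], [2,4,6], [3,5,6], [4,5,6]

Hence C_0 ≅ Z^7, C_1 ≅ Z^18, C_2 ≅ Z^12.

Boundary ∂_1: C_1 → C_0 maps an edge to its endpoints' difference, ∂[p,q] = q − p.
The resulting 7×18 matrix has rank 6, and its Smith normal form has invariant factors (1,1,1,1,1,1).

The boundary map ∂_2: C_2 → C_1 maps a triangle to the signed sum of its edges. For instance
  ∂[0,2,6] = [2,6] − [0,6] + [0,2],
  ∂[0,3,6] = [3,6] − [0,6] + [0,3].
The 18×12 boundary matrix has rank 12 and Smith normal form diag(1,1,1,1,1,1,1,1,1,1,1,2).

Now H_k = ker ∂_k / im ∂_{k+1}, so:

  H_0: rank C_0 − rank ∂_1 = 7 − 6 = 1, and the invariant factors of ∂_1 are all 1, so H_0 ≅ Z.
  H_1: rank ker ∂_1 − rank ∂_2 = (18 − 6) − 12 = 0, and ∂_2 has invariant factor 2 > 1, so H_1 ≅ Z/2.
  H_2: rank ker ∂_2 − rank ∂_3 = (12 − 12) − 0 = 0, and there is no ∂_3, so H_2 ≅ 0.

As a check, the Euler characteristic is 7 − 18 + 12 = 1, which agrees with 1 − 0 + 0 = 1.

H_0 = Z,  H_1 = Z/2,  H_2 = 0.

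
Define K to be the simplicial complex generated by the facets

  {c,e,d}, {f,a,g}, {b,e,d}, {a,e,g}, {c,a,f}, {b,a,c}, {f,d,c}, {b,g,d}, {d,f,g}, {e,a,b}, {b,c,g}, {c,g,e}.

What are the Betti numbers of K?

b_0 = 1, b_1 = 0, b_2 = 0.

Order the vertices as a < b < c < d < e < f < g. Listing each simplex with vertices in this order, K has dimension 2 with simplices:

  0-simplices (7): a, b, c, d, e, f, g
  1-simplices (18): ab, ac, ae, af, ag, bc, bd, be, bg, cd, ce, cf, cg, de, df, dg, eg, fg
  2-simplices (12): abc, abe, acf, aeg, afg, bcg, bde, bdg, cde, cdf, ceg, dfg

so the chain groups are C_0 ≅ Z^7, C_1 ≅ Z^18, C_2 ≅ Z^12.

Boundary ∂_1: C_1 → C_0 is given by ∂[p,q] = [q] − [p].
As a 7×18 matrix over Z this has rank 6, with invariant factors (1,1,1,1,1,1).

∂_2: C_2 → C_1 sends each 2-simplex [p,q,r] to [q,r] − [p,r] + [p,q]. For instance
  ∂dfg = fg − dg + df,
  ∂bde = de − be + bd.
As a 18×12 matrix over Z this has rank 12, with invariant factors (1,1,1,1,1,1,1,1,1,1,1,2).

Now H_k = ker ∂_k / im ∂_{k+1}, so:

  H_0: rank C_0 − rank ∂_1 = 7 − 6 = 1, and the invariant factors of ∂_1 are all 1, so H_0 = Z.
  H_1: rank ker ∂_1 − rank ∂_2 = (18 − 6) − 12 = 0, and ∂_2 has invariant factor 2 > 1, so H_1 = Z/2.
  H_2: rank ker ∂_2 − rank ∂_3 = (12 − 12) − 0 = 0, and there is no ∂_3, so H_2 = 0.

(K is a triangulation of the real projective plane RP^2.)

Hence the Betti numbers are b_0 = 1, b_1 = 0, b_2 = 0.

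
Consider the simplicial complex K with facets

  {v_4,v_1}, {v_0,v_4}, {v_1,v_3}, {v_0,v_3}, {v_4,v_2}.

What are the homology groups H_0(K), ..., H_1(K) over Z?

H_0 ≅ Z,  H_1 ≅ Z.

K has 5 vertices, 5 edges.
rank ∂_0 = 0, rank ∂_1 = 4 ⇒ b_0 = 5 − 0 − 4 = 1; all invariant factors of ∂_1 are 1 so no torsion. So H_0 = Z.
rank ∂_1 = 4, rank ∂_2 = 0 ⇒ b_1 = 5 − 4 − 0 = 1. So H_1 = Z.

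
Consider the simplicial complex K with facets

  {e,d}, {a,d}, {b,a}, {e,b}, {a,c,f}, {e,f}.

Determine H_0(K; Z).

Fix the vertex order a < b < c < d < e < f and write every simplex with vertices in increasing order. Then dim K = 2 and the simplices of K are:

  0-simplices (6): a, b, c, d, e, f
  1-simplices (8): ab, ac, ad, af, be, cf, de, ef
  2-simplices (1): acf

Hence C_0 ≅ Z^6, C_1 ≅ Z^8, C_2 ≅ Z^1.

∂_1: C_1 → C_0 maps an edge to its endpoints' difference, ∂[p,q] = q − p.
This gives a 6×8 integer matrix of rank 5; reducing to Smith normal form yields diagonal entries (1,1,1,1,1).

Boundary ∂_2: C_2 → C_1 maps a triangle to the signed sum of its edges. For instance
  ∂acf = cf − af + ac.
This gives a 8×1 integer matrix of rank 1; reducing to Smith normal form yields diagonal entries (1).

Computing H_k = (kernel of ∂_k) / (image of ∂_{k+1}):

  H_0: rank C_0 − rank ∂_1 = 6 − 5 = 1, and the invariant factors of ∂_1 are all 1, so H_0 ≅ Z.

H_0 = Z.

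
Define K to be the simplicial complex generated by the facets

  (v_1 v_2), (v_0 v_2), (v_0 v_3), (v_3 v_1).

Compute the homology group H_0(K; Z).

We work with the vertex ordering v_0 < v_1 < v_2 < v_3. The simplices of K, each written with vertices in increasing order, are:

  0-simplices (4): [v_0], [v_1], [v_2], [v_3]
  1-simplices (4): [v_0,v_2], [v_0,v_3], [v_1,v_2], [v_1,v_3]

so the chain groups are C_0 ≅ Z^4, C_1 ≅ Z^4.

Boundary ∂_1: C_1 → C_0 sends each edge [p,q] (with p < q) to q − p.
The 4×4 boundary matrix has rank 3 and Smith normal form diag(1,1,1).

From H_k ≅ ker(∂_k) / im(∂_{k+1}) we obtain:

  H_0: rank C_0 − rank ∂_1 = 4 − 3 = 1, and the invariant factors of ∂_1 are all 1, so H_0 ≅ Z.

H_0 = Z.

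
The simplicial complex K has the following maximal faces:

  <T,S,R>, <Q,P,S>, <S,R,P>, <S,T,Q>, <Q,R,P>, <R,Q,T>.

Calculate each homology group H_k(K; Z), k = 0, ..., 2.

H_0 = Z,  H_1 = 0,  H_2 = Z.

We work with the vertex ordering P < Q < R < S < T. The simplices of K, each written with vertices in increasing order, are:

  0-simplices (5): P, Q, R, S, T
  1-simplices (9): PQ, PR, PS, QR, QS, QT, RS, RT, ST
  2-simplices (6): PQR, PQS, PRS, QRT, QST, RST

Hence C_0 ≅ Z^5, C_1 ≅ Z^9, C_2 ≅ Z^6.

∂_1: C_1 → C_0 is given by ∂[p,q] = [q] − [p].
The resulting 5×9 matrix has rank 4, and its Smith normal form has invariant factors (1,1,1,1).

Boundary ∂_2: C_2 → C_1 maps a triangle to the signed sum of its edges. For instance
  ∂QRT = RT − QT + QR,
  ∂PQR = QR − PR + PQ.
The 9×6 boundary matrix has rank 5 and Smith normal form diag(1,1,1,1,1).

Reading off H_k = ker ∂_k / im ∂_{k+1}:

  H_0: rank C_0 − rank ∂_1 = 5 − 4 = 1, and the invariant factors of ∂_1 are all 1, so H_0 = Z.
  H_1: rank ker ∂_1 − rank ∂_2 = (9 − 4) − 5 = 0, and the invariant factors of ∂_2 are all 1, so H_1 = 0.
  H_2: rank ker ∂_2 − rank ∂_3 = (6 − 5) − 0 = 1, and there is no ∂_3, so H_2 = Z.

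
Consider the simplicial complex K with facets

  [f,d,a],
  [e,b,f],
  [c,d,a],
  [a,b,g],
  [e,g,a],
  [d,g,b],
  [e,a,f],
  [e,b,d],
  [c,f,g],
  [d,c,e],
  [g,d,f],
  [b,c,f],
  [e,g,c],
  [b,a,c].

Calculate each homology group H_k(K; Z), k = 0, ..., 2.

H_0 ≅ Z,  H_1 ≅ Z^2,  H_2 ≅ Z.

Take the total order a < b < c < d < e < f < g on the vertex set. Then K (dimension 2) consists of the simplices:

  0-simplices (7): a, b, c, d, e, f, g
  1-simplices (21): ab, ac, ad, ae, af, ag, bc, bd, be, bf, bg, cd, ce, cf, cg, de, df, dg, ef, eg, fg
  2-simplices (14): abc, abg, acd, adf, aef, aeg, bcf, bde, bdg, bef, cde, ceg, cfg, dfg

Hence C_0 ≅ Z^7, C_1 ≅ Z^21, C_2 ≅ Z^14.

The boundary map ∂_1: C_1 → C_0 sends each edge [p,q] (with p < q) to q − p.
The resulting 7×21 matrix has rank 6, and its Smith normal form has invariant factors (1,1,1,1,1,1).

Boundary ∂_2: C_2 → C_1 maps a triangle to the signed sum of its edges. For instance
  ∂adf = df − af + ad,
  ∂ceg = eg − cg + ce.
The 21×14 boundary matrix has rank 13 and Smith normal form diag(1,1,1,1,1,1,1,1,1,1,1,1,1).

Computing H_k = (kernel of ∂_k) / (image of ∂_{k+1}):

  H_0: rank C_0 − rank ∂_1 = 7 − 6 = 1, and the invariant factors of ∂_1 are all 1, so H_0 = Z.
  H_1: rank ker ∂_1 − rank ∂_2 = (21 − 6) − 13 = 2, and the invariant factors of ∂_2 are all 1, so H_1 = Z^2.
  H_2: rank ker ∂_2 − rank ∂_3 = (14 − 13) − 0 = 1, and there is no ∂_3, so H_2 = Z.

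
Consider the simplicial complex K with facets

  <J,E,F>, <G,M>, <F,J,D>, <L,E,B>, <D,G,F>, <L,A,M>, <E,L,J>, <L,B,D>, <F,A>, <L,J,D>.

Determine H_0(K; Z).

H_0 ≅ Z.

Order the vertices as A < B < D < E < F < G < J < L < M. Listing each simplex with vertices in this order, K has dimension 2 with simplices:

  0-simplices (9): A, B, D, E, F, G, J, L, M
  1-simplices (18): AF, AL, AM, BD, BE, BL, DF, DG, DJ, DL, EF, EJ, EL, FG, FJ, GM, JL, LM
  2-simplices (8): ALM, BDL, BEL, DFG, DFJ, DJL, EFJ, EJL

giving chain groups C_0 ≅ Z^9, C_1 ≅ Z^18, C_2 ≅ Z^8.

The boundary map ∂_1: C_1 → C_0 maps an edge to its endpoints' difference, ∂[p,q] = q − p. For instance
  ∂FJ = J − F.
The 9×18 boundary matrix has rank 8 and Smith normal form diag(1,1,1,1,1,1,1,1).

∂_2: C_2 → C_1 acts by ∂[p,q,r] = [q,r] − [p,r] + [p,q]. For instance
  ∂DJL = JL − DL + DJ,
  ∂BDL = DL − BL + BD.
The resulting 18×8 matrix has rank 8, and its Smith normal form has invariant factors (1,1,1,1,1,1,1,1).

From H_k ≅ ker(∂_k) / im(∂_{k+1}) we obtain:

  H_0: rank C_0 − rank ∂_1 = 9 − 8 = 1, and the invariant factors of ∂_1 are all 1, so H_0 ≅ Z.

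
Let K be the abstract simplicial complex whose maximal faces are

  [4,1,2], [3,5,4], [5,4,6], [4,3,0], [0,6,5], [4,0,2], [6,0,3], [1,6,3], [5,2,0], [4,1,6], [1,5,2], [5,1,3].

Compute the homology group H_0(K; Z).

We work with the vertex ordering 0 < 1 < 2 < 3 < 4 < 5 < 6. The simplices of K, each written with vertices in increasing order, are:

  0-simplices (7): [0], [1], [2], [3], [4], [5], [6]
  1-simplices (18): [0,2], [0,3], [0,4], [0,5], [0,6], [1,2], [1,3], [1,4], [1,5], [1,6], [2,4], [2,5], [3,4], [3,5], [3,6], [4,5], [4,6], [5,6]
  2-simplices (12): [0,2,4], [0,2,5], [0,3,4], [0,3,6], [0,5,6], [1,2,4], [1,2,5], [1,3,5], [1,3,6], [1,4,6], [3,4,5], [4,5,6]

Hence C_0 ≅ Z^7, C_1 ≅ Z^18, C_2 ≅ Z^12.

Boundary ∂_1: C_1 → C_0 sends each edge [p,q] (with p < q) to q − p.
The 7×18 boundary matrix has rank 6 and Smith normal form diag(1,1,1,1,1,1).

∂_2: C_2 → C_1 acts by ∂[p,q,r] = [q,r] − [p,r] + [p,q]. For instance
  ∂[3,4,5] = [4,5] − [3,5] + [3,4],
  ∂[0,3,4] = [3,4] − [0,4] + [0,3].
The resulting 18×12 matrix has rank 12, and its Smith normal form has invariant factors (1,1,1,1,1,1,1,1,1,1,1,2).

From H_k ≅ ker(∂_k) / im(∂_{k+1}) we obtain:

  H_0: rank C_0 − rank ∂_1 = 7 − 6 = 1, and the invariant factors of ∂_1 are all 1, so H_0 ≅ Z.

H_0 ≅ Z.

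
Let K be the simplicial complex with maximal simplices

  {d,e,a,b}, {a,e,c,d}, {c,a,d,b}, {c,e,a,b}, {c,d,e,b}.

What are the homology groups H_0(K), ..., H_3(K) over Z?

H_0 = Z,  H_1 = 0,  H_2 = 0,  H_3 = Z.

Order the vertices as a < b < c < d < e. Listing each simplex with vertices in this order, K has dimension 3 with simplices:

  0-simplices (5): a, b, c, d, e
  1-simplices (10): ab, ac, ad, ae, bc, bd, be, cd, ce, de
  2-simplices (10): abc, abd, abe, acd, ace, ade, bcd, bce, bde, cde
  3-simplices (5): abcd, abce, abde, acde, bcde

giving chain groups C_0 ≅ Z^5, C_1 ≅ Z^10, C_2 ≅ Z^10, C_3 ≅ Z^5.

∂_1: C_1 → C_0 maps an edge to its endpoints' difference, ∂[p,q] = q − p. For instance
  ∂de = e − d.
The 5×10 boundary matrix has rank 4 and Smith normal form diag(1,1,1,1).

Boundary ∂_2: C_2 → C_1 sends each 2-simplex [p,q,r] to [q,r] − [p,r] + [p,q]. For instance
  ∂abe = be − ae + ab,
  ∂ade = de − ae + ad.
The 10×10 boundary matrix has rank 6 and Smith normal form diag(1,1,1,1,1,1).

∂_3: C_3 → C_2 sends each 3-simplex σ to the alternating sum Σ_i (−1)^i (σ with its i-th vertex removed). For instance
  ∂abde = bde − ade + abe − abd,
  ∂acde = cde − ade + ace − acd.
The 10×5 boundary matrix has rank 4 and Smith normal form diag(1,1,1,1).

Now H_k = ker ∂_k / im ∂_{k+1}, so:

  H_0: rank C_0 − rank ∂_1 = 5 − 4 = 1, and the invariant factors of ∂_1 are all 1, so H_0 = Z.
  H_1: rank ker ∂_1 − rank ∂_2 = (10 − 4) − 6 = 0, and the invariant factors of ∂_2 are all 1, so H_1 = 0.
  H_2: rank ker ∂_2 − rank ∂_3 = (10 − 6) − 4 = 0, and the invariant factors of ∂_3 are all 1, so H_2 = 0.
  H_3: rank ker ∂_3 − rank ∂_4 = (5 − 4) − 0 = 1, and there is no ∂_4, so H_3 = Z.

(K is a triangulation of the 3-sphere S^3.)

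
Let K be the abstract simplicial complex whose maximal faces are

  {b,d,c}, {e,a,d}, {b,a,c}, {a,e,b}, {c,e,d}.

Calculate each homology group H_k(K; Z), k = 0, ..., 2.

Order the vertices as a < b < c < d < e. Listing each simplex with vertices in this order, K has dimension 2 with simplices:

  0-simplices (5): a, b, c, d, e
  1-simplices (10): ab, ac, ad, ae, bc, bd, be, cd, ce, de
  2-simplices (5): abc, abe, ade, bcd, cde

Hence C_0 ≅ Z^5, C_1 ≅ Z^10, C_2 ≅ Z^5.

∂_1: C_1 → C_0 sends each edge [p,q] (with p < q) to q − p.
The resulting 5×10 matrix has rank 4, and its Smith normal form has invariant factors (1,1,1,1).

The boundary map ∂_2: C_2 → C_1 maps a triangle to the signed sum of its edges. For instance
  ∂abc = bc − ac + ab,
  ∂abe = be − ae + ab.
As a 10×5 matrix over Z this has rank 5, with invariant factors (1,1,1,1,1).

Now H_k = ker ∂_k / im ∂_{k+1}, so:

  H_0: rank C_0 − rank ∂_1 = 5 − 4 = 1, and the invariant factors of ∂_1 are all 1, so H_0 = Z.
  H_1: rank ker ∂_1 − rank ∂_2 = (10 − 4) − 5 = 1, and the invariant factors of ∂_2 are all 1, so H_1 = Z.
  H_2: rank ker ∂_2 − rank ∂_3 = (5 − 5) − 0 = 0, and there is no ∂_3, so H_2 = 0.

As a check, the Euler characteristic is 5 − 10 + 5 = 0, which agrees with 1 − 1 + 0 = 0.

H_0 ≅ Z,  H_1 ≅ Z,  H_2 = 0.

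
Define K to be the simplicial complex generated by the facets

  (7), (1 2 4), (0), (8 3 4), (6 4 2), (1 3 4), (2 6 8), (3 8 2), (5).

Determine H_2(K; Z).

H_2 = 0.

K has 9 vertices, 12 edges, 6 triangles.
rank ∂_2 = 6, rank ∂_3 = 0 ⇒ b_2 = 6 − 6 − 0 = 0. So H_2 ≅ 0.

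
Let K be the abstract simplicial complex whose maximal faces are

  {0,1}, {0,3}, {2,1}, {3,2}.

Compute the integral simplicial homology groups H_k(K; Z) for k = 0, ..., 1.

Fix the vertex order 0 < 1 < 2 < 3 and write every simplex with vertices in increasing order. Then dim K = 1 and the simplices of K are:

  0-simplices (4): [0], [1], [2], [3]
  1-simplices (4): [0,1], [0,3], [1,2], [2,3]

so the chain groups are C_0 ≅ Z^4, C_1 ≅ Z^4.

The boundary map ∂_1: C_1 → C_0 sends each edge [p,q] (with p < q) to q − p. For instance
  ∂[0,1] = [1] − [0].
The resulting 4×4 matrix has rank 3, and its Smith normal form has invariant factors (1,1,1).

Reading off H_k = ker ∂_k / im ∂_{k+1}:

  H_0: rank C_0 − rank ∂_1 = 4 − 3 = 1, and the invariant factors of ∂_1 are all 1, so H_0 = Z.
  H_1: rank ker ∂_1 − rank ∂_2 = (4 − 3) − 0 = 1, and there is no ∂_2, so H_1 = Z.

(K is a triangulation of the circle S^1.)

H_0 = Z,  H_1 = Z.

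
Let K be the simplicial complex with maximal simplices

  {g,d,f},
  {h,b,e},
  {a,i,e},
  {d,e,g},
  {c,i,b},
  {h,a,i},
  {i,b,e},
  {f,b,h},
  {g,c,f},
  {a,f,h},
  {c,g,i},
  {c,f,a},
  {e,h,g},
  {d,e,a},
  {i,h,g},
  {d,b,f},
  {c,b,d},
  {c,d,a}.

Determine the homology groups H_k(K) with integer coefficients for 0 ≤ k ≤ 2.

Fix the vertex order a < b < c < d < e < f < g < h < i and write every simplex with vertices in increasing order. Then dim K = 2 and the simplices of K are:

  0-simplices (9): a, b, c, d, e, f, g, h, i
  1-simplices (27): ac, ad, ae, af, ah, ai, bc, bd, be, bf, bh, bi, cd, cf, cg, ci, de, df, dg, eg, eh, ei, fg, fh, gh, gi, hi
  2-simplices (18): acd, acf, ade, aei, afh, ahi, bcd, bci, bdf, beh, bei, bfh, cfg, cgi, deg, dfg, egh, ghi

giving chain groups C_0 ≅ Z^9, C_1 ≅ Z^27, C_2 ≅ Z^18.

∂_1: C_1 → C_0 maps an edge to its endpoints' difference, ∂[p,q] = q − p.
The 9×27 boundary matrix has rank 8 and Smith normal form diag(1,1,1,1,1,1,1,1).

Boundary ∂_2: C_2 → C_1 sends each 2-simplex [p,q,r] to [q,r] − [p,r] + [p,q]. For instance
  ∂bci = ci − bi + bc,
  ∂ade = de − ae + ad.
This gives a 27×18 integer matrix of rank 18; reducing to Smith normal form yields diagonal entries (1,1,1,1,1,1,1,1,1,1,1,1,1,1,1,1,1,2).

From H_k ≅ ker(∂_k) / im(∂_{k+1}) we obtain:

  H_0: rank C_0 − rank ∂_1 = 9 − 8 = 1, and the invariant factors of ∂_1 are all 1, so H_0 = Z.
  H_1: rank ker ∂_1 − rank ∂_2 = (27 − 8) − 18 = 1, and ∂_2 has invariant factor 2 > 1, so H_1 = Z ⊕ Z/2.
  H_2: rank ker ∂_2 − rank ∂_3 = (18 − 18) − 0 = 0, and there is no ∂_3, so H_2 = 0.

H_0 ≅ Z,  H_1 ≅ Z ⊕ Z/2,  H_2 = 0.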